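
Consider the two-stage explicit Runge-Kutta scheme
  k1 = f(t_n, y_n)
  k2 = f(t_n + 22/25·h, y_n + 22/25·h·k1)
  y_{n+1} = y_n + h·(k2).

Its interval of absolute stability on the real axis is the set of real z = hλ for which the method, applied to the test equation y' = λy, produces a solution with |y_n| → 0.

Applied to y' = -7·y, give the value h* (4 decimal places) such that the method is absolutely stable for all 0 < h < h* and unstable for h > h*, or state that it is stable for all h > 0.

Test eqn y'=λy, z=hλ:
  k1=λy_n ⇒ h·k1=z·y_n;  k2=λ(1+22/25z)y_n ⇒ h·k2=z(1+22/25z)y_n
  y_{n+1}/y_n = 1 + z(1+22/25z) = 1 + z + 22/25z²
  R(z) = 1 + z + 22/25z².

Boundary: |R(x)|=1, x<0.
x=-1.66: |R|=1.7649
R=1: x+22/25x²=0 ⇒ x=−25/22=-1.1364; min R=1−1/(4·22/25)=0.7159>−1
Confirm numerically:
  x=-1.070: |R|=0.93751 <1
  x=-0.950: |R|=0.84420 <1
  x=-0.527: |R|=0.71740 <1
  x=-1.461: |R|=1.41738 >1
  x=-1.371: |R|=1.28308 >1
  x=-1.272: |R|=1.15183 >1
So |R|<1 on (-1.1364, 0).

(-1.1364,0); λ=-7 ⇒ h* = (25/22)/7 = 0.1623.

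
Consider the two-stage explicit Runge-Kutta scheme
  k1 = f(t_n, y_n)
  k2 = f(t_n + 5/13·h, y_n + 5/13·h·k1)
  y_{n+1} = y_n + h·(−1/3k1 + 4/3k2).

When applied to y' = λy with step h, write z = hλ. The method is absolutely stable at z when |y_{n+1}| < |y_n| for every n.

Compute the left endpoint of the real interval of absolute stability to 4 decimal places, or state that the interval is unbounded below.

With y'=λy (z=hλ):
  k1=λy_n ⇒ h·k1=z·y_n;  k2=λ(1+5/13z)y_n ⇒ h·k2=z(1+5/13z)y_n
  y_{n+1}/y_n = 1 − 1/3z + 4/3z(1+5/13z) = 1 + z + 20/39z²
  so R(z) = 1 + z + 20/39z².

Need |R(x)|<1, x<0.
x=-0.53: |R|=0.6141
R=1: x+20/39x²=0 ⇒ x=−39/20=-1.9500; min R=1−1/(4·20/39)=0.5125>−1
Confirm numerically:
  x=-1.626: |R|=0.72983 <1
  x=-1.259: |R|=0.55386 <1
  x=-1.243: |R|=0.54933 <1
  x=-2.372: |R|=1.51333 >1
  x=-2.153: |R|=1.22413 >1
  x=-2.026: |R|=1.07896 >1
Interval (-1.9500, 0).

left endpoint -1.9500.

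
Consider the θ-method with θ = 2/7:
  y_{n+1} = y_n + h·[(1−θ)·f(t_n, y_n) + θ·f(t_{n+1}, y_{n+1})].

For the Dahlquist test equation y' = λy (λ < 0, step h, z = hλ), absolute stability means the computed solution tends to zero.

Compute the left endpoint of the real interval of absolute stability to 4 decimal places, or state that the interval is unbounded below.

left endpoint -4.6667.

On y'=λy, z=hλ:
  y_{n+1} = y_n + z·[5/7·y_n + 2/7·y_{n+1}] ⇒ (1 − 2/7z)y_{n+1} = (1 + 5/7z)y_n
  Hence R(z) = (1 + 5/7z)/(1 − 2/7z).

Boundary: |R(x)|=1, x<0.
x=-0.31: |R|=0.7152
R=−1: 1+5/7x = −1+2/7x ⇒ -3/7x=2 ⇒ x=2/(-3/7)=-4.6667
Confirm numerically:
  x=-4.248: |R|=0.91895 <1
  x=-4.212: |R|=0.91157 <1
  x=-3.184: |R|=0.66727 <1
  x=-4.902: |R|=1.04201 >1
  x=-4.739: |R|=1.01317 >1
Stable set (-4.6667, 0).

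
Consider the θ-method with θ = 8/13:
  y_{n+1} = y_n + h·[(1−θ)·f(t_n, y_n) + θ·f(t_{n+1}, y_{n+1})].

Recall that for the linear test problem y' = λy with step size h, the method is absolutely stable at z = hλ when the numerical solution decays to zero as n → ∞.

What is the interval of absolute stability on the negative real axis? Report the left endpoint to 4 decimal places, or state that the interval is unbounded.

interval (−∞, 0).

Test eqn y'=λy, z=hλ:
  y_{n+1} = y_n + z·[5/13·y_n + 8/13·y_{n+1}] ⇒ (1 − 8/13z)y_{n+1} = (1 + 5/13z)y_n
  so R(z) = (1 + 5/13z)/(1 − 8/13z).

Boundary: |R(x)|=1, x<0.
x=-1.73: |R|=0.1621
x=-2: |R|=0.1034
x=-10: |R|=0.3978
x=-100: |R|=0.5990
θ=8/13≥1/2 ⇒ |1+5/13x|<|1−8/13x| ∀x<0 ⇒ interval (−∞,0).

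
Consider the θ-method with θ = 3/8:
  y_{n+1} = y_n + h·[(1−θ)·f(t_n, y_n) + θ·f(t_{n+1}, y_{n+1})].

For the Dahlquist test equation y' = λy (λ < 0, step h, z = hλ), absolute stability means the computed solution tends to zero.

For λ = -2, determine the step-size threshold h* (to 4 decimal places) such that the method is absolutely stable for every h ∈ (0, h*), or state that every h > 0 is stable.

(-8.0000,0); λ=-2 ⇒ h* = (8)/2 = 4.0000.

Test eqn y'=λy, z=hλ:
  y_{n+1} = y_n + z·[5/8·y_n + 3/8·y_{n+1}] ⇒ (1 − 3/8z)y_{n+1} = (1 + 5/8z)y_n
  so R(z) = (1 + 5/8z)/(1 − 3/8z).

Solve |R(x)|<1 on ℝ⁻.
x=-1.19: |R|=0.1772
R=−1: 1+5/8x = −1+3/8x ⇒ -1/4x=2 ⇒ x=2/(-1/4)=-8.0000
Confirm numerically:
  x=-5.555: |R|=0.80174 <1
  x=-5.374: |R|=0.78227 <1
  x=-5.039: |R|=0.74382 <1
  x=-5.026: |R|=0.74227 <1
  x=-8.253: |R|=1.01545 >1
  x=-8.148: |R|=1.00912 >1
  x=-8.055: |R|=1.00342 >1
So |R|<1 on (-8.0000, 0).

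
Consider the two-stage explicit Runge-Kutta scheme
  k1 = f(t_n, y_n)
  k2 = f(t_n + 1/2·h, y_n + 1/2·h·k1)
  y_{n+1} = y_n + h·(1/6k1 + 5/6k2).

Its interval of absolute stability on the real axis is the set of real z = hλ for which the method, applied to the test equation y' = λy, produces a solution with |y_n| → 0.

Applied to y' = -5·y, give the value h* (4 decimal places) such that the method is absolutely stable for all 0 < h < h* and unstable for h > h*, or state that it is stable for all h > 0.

(-2.4000,0); λ=-5 ⇒ h* = (12/5)/5 = 0.4800.

On y'=λy, z=hλ:
  k1=λy_n ⇒ h·k1=z·y_n;  k2=λ(1+1/2z)y_n ⇒ h·k2=z(1+1/2z)y_n
  y_{n+1}/y_n = 1 + 1/6z + 5/6z(1+1/2z) = 1 + z + 5/12z²
  so R(z) = 1 + z + 5/12z².

Boundary: |R(x)|=1, x<0.
x=-0.33: |R|=0.7154
R=1: x+5/12x²=0 ⇒ x=−12/5=-2.4000; min R=1−1/(4·5/12)=0.4000>−1
Confirm numerically:
  x=-2.318: |R|=0.92080 <1
  x=-1.514: |R|=0.44108 <1
  x=-1.295: |R|=0.40376 <1
  x=-2.927: |R|=1.64272 >1
  x=-2.811: |R|=1.48138 >1
  x=-2.476: |R|=1.07841 >1
So |R|<1 on (-2.4000, 0).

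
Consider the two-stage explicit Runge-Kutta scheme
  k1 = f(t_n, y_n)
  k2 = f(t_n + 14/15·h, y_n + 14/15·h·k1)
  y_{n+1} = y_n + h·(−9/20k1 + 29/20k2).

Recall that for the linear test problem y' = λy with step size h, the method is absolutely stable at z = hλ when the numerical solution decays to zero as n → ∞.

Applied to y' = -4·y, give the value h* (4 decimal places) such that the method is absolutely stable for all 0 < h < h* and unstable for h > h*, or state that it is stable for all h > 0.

With y'=λy (z=hλ):
  k1=λy_n ⇒ h·k1=z·y_n;  k2=λ(1+14/15z)y_n ⇒ h·k2=z(1+14/15z)y_n
  y_{n+1}/y_n = 1 − 9/20z + 29/20z(1+14/15z) = 1 + z + 203/150z²
  ⇒ R(z) = 1 + z + 203/150z².

Need |R(x)|<1, x<0.
x=-1.18: |R|=1.7044
R=1: x+203/150x²=0 ⇒ x=−150/203=-0.7389; min R=1−1/(4·203/150)=0.8153>−1
Confirm numerically:
  x=-0.704: |R|=0.96673 <1
  x=-0.689: |R|=0.95346 <1
  x=-0.296: |R|=0.82257 <1
  x=-1.092: |R|=1.52180 >1
  x=-0.848: |R|=1.12519 >1
Interval (-0.7389, 0).

(-0.7389,0); λ=-4 ⇒ h* = (150/203)/4 = 0.1847.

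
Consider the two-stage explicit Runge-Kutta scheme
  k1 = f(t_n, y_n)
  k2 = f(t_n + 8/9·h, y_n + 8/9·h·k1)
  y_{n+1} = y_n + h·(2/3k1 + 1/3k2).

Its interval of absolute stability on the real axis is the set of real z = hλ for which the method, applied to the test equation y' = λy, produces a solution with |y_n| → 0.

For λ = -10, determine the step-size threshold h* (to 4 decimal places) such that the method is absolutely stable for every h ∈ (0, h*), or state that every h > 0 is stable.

(-3.3750,0); λ=-10 ⇒ h* = (27/8)/10 = 0.3375.

With y'=λy (z=hλ):
  k1=λy_n ⇒ h·k1=z·y_n;  k2=λ(1+8/9z)y_n ⇒ h·k2=z(1+8/9z)y_n
  y_{n+1}/y_n = 1 + 2/3z + 1/3z(1+8/9z) = 1 + z + 8/27z²
  ⇒ R(z) = 1 + z + 8/27z².

Find x<0 with |R(x)|<1.
x=-1.19: |R|=0.2296
R=1: x+8/27x²=0 ⇒ x=−27/8=-3.3750; min R=1−1/(4·8/27)=0.1562>−1
Confirm numerically:
  x=-3.330: |R|=0.95560 <1
  x=-2.447: |R|=0.32717 <1
  x=-1.708: |R|=0.15637 <1
  x=-3.971: |R|=1.70125 >1
  x=-3.825: |R|=1.51000 >1
  x=-3.745: |R|=1.41056 >1
Stable set (-3.3750, 0).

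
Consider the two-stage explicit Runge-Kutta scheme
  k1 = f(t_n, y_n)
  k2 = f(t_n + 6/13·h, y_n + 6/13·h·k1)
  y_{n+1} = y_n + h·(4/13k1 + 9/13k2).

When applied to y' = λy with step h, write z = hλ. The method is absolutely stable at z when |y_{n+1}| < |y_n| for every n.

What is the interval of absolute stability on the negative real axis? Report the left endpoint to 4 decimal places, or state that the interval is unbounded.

z∈(-3.1296,0).

On y'=λy, z=hλ:
  k1=λy_n ⇒ h·k1=z·y_n;  k2=λ(1+6/13z)y_n ⇒ h·k2=z(1+6/13z)y_n
  y_{n+1}/y_n = 1 + 4/13z + 9/13z(1+6/13z) = 1 + z + 54/169z²
  ⇒ R(z) = 1 + z + 54/169z².

Boundary: |R(x)|=1, x<0.
x=-0.46: |R|=0.6076
R=1: x+54/169x²=0 ⇒ x=−169/54=-3.1296; min R=1−1/(4·54/169)=0.2176>−1
Confirm numerically:
  x=-2.467: |R|=0.47767 <1
  x=-2.201: |R|=0.34692 <1
  x=-2.140: |R|=0.32330 <1
  x=-1.740: |R|=0.22740 <1
  x=-3.501: |R|=1.41544 >1
  x=-3.402: |R|=1.29607 >1
  x=-3.382: |R|=1.27272 >1
Stable set (-3.1296, 0).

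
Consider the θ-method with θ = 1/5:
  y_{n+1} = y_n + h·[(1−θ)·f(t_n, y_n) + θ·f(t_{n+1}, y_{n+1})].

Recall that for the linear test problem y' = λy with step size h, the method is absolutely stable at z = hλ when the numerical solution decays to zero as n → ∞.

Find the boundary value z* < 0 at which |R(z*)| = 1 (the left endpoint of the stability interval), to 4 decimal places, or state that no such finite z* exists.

Set f=λy, z=hλ:
  y_{n+1} = y_n + z·[4/5·y_n + 1/5·y_{n+1}] ⇒ (1 − 1/5z)y_{n+1} = (1 + 4/5z)y_n
  Hence R(z) = (1 + 4/5z)/(1 − 1/5z).

Solve |R(x)|<1 on ℝ⁻.
x=-0.6: |R|=0.4643
R=−1: 1+4/5x = −1+1/5x ⇒ -3/5x=2 ⇒ x=2/(-3/5)=-3.3333
Confirm numerically:
  x=-3.148: |R|=0.93176 <1
  x=-3.138: |R|=0.92799 <1
  x=-2.107: |R|=0.48234 <1
  x=-1.427: |R|=0.11016 <1
  x=-3.857: |R|=1.17737 >1
  x=-3.679: |R|=1.11948 >1
  x=-3.569: |R|=1.08251 >1
Interval (-3.3333, 0).

z* = -3.3333.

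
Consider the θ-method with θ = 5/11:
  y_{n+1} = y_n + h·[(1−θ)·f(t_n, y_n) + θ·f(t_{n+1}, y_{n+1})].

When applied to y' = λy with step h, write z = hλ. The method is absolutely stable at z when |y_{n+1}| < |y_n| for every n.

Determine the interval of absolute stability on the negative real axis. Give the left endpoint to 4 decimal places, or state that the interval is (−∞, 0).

On y'=λy, z=hλ:
  y_{n+1} = y_n + z·[6/11·y_n + 5/11·y_{n+1}] ⇒ (1 − 5/11z)y_{n+1} = (1 + 6/11z)y_n
  R(z) = (1 + 6/11z)/(1 − 5/11z).

Boundary: |R(x)|=1, x<0.
x=-0.81: |R|=0.4080
R=−1: 1+6/11x = −1+5/11x ⇒ -1/11x=2 ⇒ x=2/(-1/11)=-22.0000
Confirm numerically:
  x=-19.889: |R|=0.98089 <1
  x=-19.352: |R|=0.97543 <1
  x=-18.497: |R|=0.96615 <1
  x=-22.579: |R|=1.00467 >1
  x=-22.572: |R|=1.00462 >1
Interval (-22.0000, 0).

z∈(-22.0000,0).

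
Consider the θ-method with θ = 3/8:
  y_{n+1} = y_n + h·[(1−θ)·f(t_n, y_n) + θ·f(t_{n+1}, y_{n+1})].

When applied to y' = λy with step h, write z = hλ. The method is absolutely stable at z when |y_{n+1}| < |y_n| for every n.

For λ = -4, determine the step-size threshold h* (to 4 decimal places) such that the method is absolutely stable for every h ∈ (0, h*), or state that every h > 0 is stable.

(-8.0000,0); λ=-4 ⇒ h* = (8)/4 = 2.0000.

Test eqn y'=λy, z=hλ:
  y_{n+1} = y_n + z·[5/8·y_n + 3/8·y_{n+1}] ⇒ (1 − 3/8z)y_{n+1} = (1 + 5/8z)y_n
  Hence R(z) = (1 + 5/8z)/(1 − 3/8z).

Boundary: |R(x)|=1, x<0.
x=-1.04: |R|=0.2518
R=−1: 1+5/8x = −1+3/8x ⇒ -1/4x=2 ⇒ x=2/(-1/4)=-8.0000
Confirm numerically:
  x=-4.451: |R|=0.66759 <1
  x=-4.317: |R|=0.64842 <1
  x=-3.434: |R|=0.50104 <1
  x=-8.554: |R|=1.03292 >1
  x=-8.517: |R|=1.03082 >1
  x=-8.171: |R|=1.01052 >1
Interval (-8.0000, 0).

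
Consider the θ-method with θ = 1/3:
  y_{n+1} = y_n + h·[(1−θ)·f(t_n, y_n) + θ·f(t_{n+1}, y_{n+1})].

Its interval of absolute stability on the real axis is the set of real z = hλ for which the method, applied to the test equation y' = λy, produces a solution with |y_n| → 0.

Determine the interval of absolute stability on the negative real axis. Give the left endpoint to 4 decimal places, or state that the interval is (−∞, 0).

(-6.0000, 0).

On y'=λy, z=hλ:
  y_{n+1} = y_n + z·[2/3·y_n + 1/3·y_{n+1}] ⇒ (1 − 1/3z)y_{n+1} = (1 + 2/3z)y_n
  Hence R(z) = (1 + 2/3z)/(1 − 1/3z).

Find x<0 with |R(x)|<1.
x=-1.18: |R|=0.1531
R=−1: 1+2/3x = −1+1/3x ⇒ -1/3x=2 ⇒ x=2/(-1/3)=-6.0000
Confirm numerically:
  x=-3.899: |R|=0.69546 <1
  x=-3.252: |R|=0.56046 <1
  x=-3.028: |R|=0.50697 <1
  x=-6.306: |R|=1.03288 >1
  x=-6.139: |R|=1.01521 >1
So |R|<1 on (-6.0000, 0).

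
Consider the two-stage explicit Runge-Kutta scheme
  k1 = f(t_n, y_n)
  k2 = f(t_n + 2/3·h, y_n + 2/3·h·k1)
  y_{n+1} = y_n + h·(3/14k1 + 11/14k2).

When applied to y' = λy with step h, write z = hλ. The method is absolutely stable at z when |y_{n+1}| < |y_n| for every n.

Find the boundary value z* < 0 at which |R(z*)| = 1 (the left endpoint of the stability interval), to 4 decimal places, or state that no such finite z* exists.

left endpoint -1.9091.

With y'=λy (z=hλ):
  k1=λy_n ⇒ h·k1=z·y_n;  k2=λ(1+2/3z)y_n ⇒ h·k2=z(1+2/3z)y_n
  y_{n+1}/y_n = 1 + 3/14z + 11/14z(1+2/3z) = 1 + z + 11/21z²
  ⇒ R(z) = 1 + z + 11/21z².

Solve |R(x)|<1 on ℝ⁻.
x=-0.6: |R|=0.5886
R=1: x+11/21x²=0 ⇒ x=−21/11=-1.9091; min R=1−1/(4·11/21)=0.5227>−1
Confirm numerically:
  x=-1.454: |R|=0.65339 <1
  x=-1.338: |R|=0.59975 <1
  x=-1.220: |R|=0.55964 <1
  x=-2.508: |R|=1.78680 >1
  x=-2.490: |R|=1.75767 >1
So |R|<1 on (-1.9091, 0).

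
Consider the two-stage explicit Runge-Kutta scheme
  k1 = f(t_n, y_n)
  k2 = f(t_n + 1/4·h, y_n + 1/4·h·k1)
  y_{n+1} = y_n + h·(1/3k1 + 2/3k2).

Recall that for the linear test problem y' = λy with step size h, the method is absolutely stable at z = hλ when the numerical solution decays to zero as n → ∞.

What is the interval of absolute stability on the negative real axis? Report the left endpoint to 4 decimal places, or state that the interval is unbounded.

z∈(-6.0000,0).

With y'=λy (z=hλ):
  k1=λy_n ⇒ h·k1=z·y_n;  k2=λ(1+1/4z)y_n ⇒ h·k2=z(1+1/4z)y_n
  y_{n+1}/y_n = 1 + 1/3z + 2/3z(1+1/4z) = 1 + z + 1/6z²
  so R(z) = 1 + z + 1/6z².

Boundary: |R(x)|=1, x<0.
x=-0.66: |R|=0.4126
R=1: x+1/6x²=0 ⇒ x=−6=-6.0000; min R=1−1/(4·1/6)=-0.5000>−1
Confirm numerically:
  x=-5.932: |R|=0.93277 <1
  x=-3.994: |R|=0.33533 <1
  x=-2.612: |R|=0.47491 <1
  x=-6.571: |R|=1.62534 >1
  x=-6.443: |R|=1.47571 >1
  x=-6.085: |R|=1.08620 >1
So |R|<1 on (-6.0000, 0).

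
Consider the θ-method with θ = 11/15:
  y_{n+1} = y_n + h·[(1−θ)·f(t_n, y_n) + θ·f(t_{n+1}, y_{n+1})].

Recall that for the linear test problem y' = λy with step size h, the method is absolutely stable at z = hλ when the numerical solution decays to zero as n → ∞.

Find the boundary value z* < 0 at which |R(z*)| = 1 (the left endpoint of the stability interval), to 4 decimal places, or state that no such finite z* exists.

Test eqn y'=λy, z=hλ:
  y_{n+1} = y_n + z·[4/15·y_n + 11/15·y_{n+1}] ⇒ (1 − 11/15z)y_{n+1} = (1 + 4/15z)y_n
  so R(z) = (1 + 4/15z)/(1 − 11/15z).

Need |R(x)|<1, x<0.
x=-0.56: |R|=0.6030
x=-2: |R|=0.1892
x=-10: |R|=0.2000
x=-100: |R|=0.3453
θ=11/15≥1/2 ⇒ |1+4/15x|<|1−11/15x| ∀x<0 ⇒ interval (−∞,0).

unbounded; (−∞, 0).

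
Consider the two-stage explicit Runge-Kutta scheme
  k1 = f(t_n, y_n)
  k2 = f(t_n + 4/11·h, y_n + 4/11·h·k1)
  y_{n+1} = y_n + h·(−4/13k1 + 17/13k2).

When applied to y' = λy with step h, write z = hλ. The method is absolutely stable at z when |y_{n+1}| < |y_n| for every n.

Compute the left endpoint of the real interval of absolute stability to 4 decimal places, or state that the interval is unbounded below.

Set f=λy, z=hλ:
  k1=λy_n ⇒ h·k1=z·y_n;  k2=λ(1+4/11z)y_n ⇒ h·k2=z(1+4/11z)y_n
  y_{n+1}/y_n = 1 − 4/13z + 17/13z(1+4/11z) = 1 + z + 68/143z²
  Hence R(z) = 1 + z + 68/143z².

Need |R(x)|<1, x<0.
x=-0.83: |R|=0.4976
R=1: x+68/143x²=0 ⇒ x=−143/68=-2.1029; min R=1−1/(4·68/143)=0.4743>−1
Confirm numerically:
  x=-1.719: |R|=0.68616 <1
  x=-1.639: |R|=0.63841 <1
  x=-1.033: |R|=0.47443 <1
  x=-0.892: |R|=0.48636 <1
  x=-2.680: |R|=1.73541 >1
  x=-2.362: |R|=1.29097 >1
  x=-2.316: |R|=1.23464 >1
So |R|<1 on (-2.1029, 0).

left endpoint -2.1029.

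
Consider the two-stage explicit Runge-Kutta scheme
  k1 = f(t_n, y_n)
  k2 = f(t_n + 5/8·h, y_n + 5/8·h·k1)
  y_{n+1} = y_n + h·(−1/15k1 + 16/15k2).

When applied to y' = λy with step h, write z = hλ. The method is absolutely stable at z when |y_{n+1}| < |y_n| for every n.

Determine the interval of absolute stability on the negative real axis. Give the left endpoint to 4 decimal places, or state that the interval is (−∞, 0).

z∈(-1.5000,0).

On y'=λy, z=hλ:
  k1=λy_n ⇒ h·k1=z·y_n;  k2=λ(1+5/8z)y_n ⇒ h·k2=z(1+5/8z)y_n
  y_{n+1}/y_n = 1 − 1/15z + 16/15z(1+5/8z) = 1 + z + 2/3z²
  so R(z) = 1 + z + 2/3z².

Solve |R(x)|<1 on ℝ⁻.
x=-1.37: |R|=0.8813
R=1: x+2/3x²=0 ⇒ x=−3/2=-1.5000; min R=1−1/(4·2/3)=0.6250>−1
Confirm numerically:
  x=-1.386: |R|=0.89466 <1
  x=-1.116: |R|=0.71430 <1
  x=-1.045: |R|=0.68302 <1
  x=-1.799: |R|=1.35860 >1
  x=-1.741: |R|=1.27972 >1
  x=-1.532: |R|=1.03268 >1
Interval (-1.5000, 0).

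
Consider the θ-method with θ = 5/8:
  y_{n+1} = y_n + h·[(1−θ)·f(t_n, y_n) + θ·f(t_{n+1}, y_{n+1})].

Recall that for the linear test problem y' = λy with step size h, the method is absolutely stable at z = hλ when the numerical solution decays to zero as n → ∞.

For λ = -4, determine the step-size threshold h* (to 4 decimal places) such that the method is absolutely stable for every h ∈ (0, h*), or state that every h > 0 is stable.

On y'=λy, z=hλ:
  y_{n+1} = y_n + z·[3/8·y_n + 5/8·y_{n+1}] ⇒ (1 − 5/8z)y_{n+1} = (1 + 3/8z)y_n
  ⇒ R(z) = (1 + 3/8z)/(1 − 5/8z).

Need |R(x)|<1, x<0.
x=-0.8: |R|=0.4667
x=-2: |R|=0.1111
x=-10: |R|=0.3793
x=-100: |R|=0.5748
θ=5/8≥1/2 ⇒ |1+3/8x|<|1−5/8x| ∀x<0 ⇒ interval (−∞,0).

unbounded; (−∞, 0). Any h>0 works for λ=-4.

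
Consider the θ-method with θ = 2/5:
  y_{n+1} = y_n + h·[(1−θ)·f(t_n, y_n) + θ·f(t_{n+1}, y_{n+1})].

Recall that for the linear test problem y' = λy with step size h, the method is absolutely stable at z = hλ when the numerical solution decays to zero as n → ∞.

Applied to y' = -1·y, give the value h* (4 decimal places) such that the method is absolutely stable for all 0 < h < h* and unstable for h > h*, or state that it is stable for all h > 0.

Test eqn y'=λy, z=hλ:
  y_{n+1} = y_n + z·[3/5·y_n + 2/5·y_{n+1}] ⇒ (1 − 2/5z)y_{n+1} = (1 + 3/5z)y_n
  R(z) = (1 + 3/5z)/(1 − 2/5z).

Find x<0 with |R(x)|<1.
x=-1.37: |R|=0.1150
R=−1: 1+3/5x = −1+2/5x ⇒ -1/5x=2 ⇒ x=2/(-1/5)=-10.0000
Confirm numerically:
  x=-7.594: |R|=0.88082 <1
  x=-6.247: |R|=0.78547 <1
  x=-4.060: |R|=0.54726 <1
  x=-10.308: |R|=1.01202 >1
  x=-10.054: |R|=1.00215 >1
Interval (-10.0000, 0).

(-10.0000,0); λ=-1 ⇒ h* = (10)/1 = 10.0000.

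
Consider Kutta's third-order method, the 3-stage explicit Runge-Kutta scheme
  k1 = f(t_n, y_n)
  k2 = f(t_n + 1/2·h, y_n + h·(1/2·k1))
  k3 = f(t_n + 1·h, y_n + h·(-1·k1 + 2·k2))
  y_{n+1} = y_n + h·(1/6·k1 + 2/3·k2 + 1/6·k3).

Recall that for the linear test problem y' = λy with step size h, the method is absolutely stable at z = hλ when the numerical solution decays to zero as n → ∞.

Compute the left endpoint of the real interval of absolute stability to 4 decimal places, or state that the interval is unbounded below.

z* = -2.5127.

With y'=λy (z=hλ):
  order 3, 3-stage ⇒ R(z)=1+z+z^2/2+z^3/6
  (e.g. R(-0.34)=0.71125, |R|=0.71125)

Need |R(x)|<1, x<0.
x=-0.34: |R|=0.7112
|R(-1.88)|=0.2202 |R(-1.14)|=0.2629 |R(-0.72)|=0.4770
Bisect:
  x_lo=-3.3063 |R|=2.8643  x_hi=-0.2910 |R|=0.7472
  mid=-1.79864 |R|=0.15088 →hi
  mid=-2.55245 |R|=1.06649 →lo
  mid=-2.17554 |R|=0.52519 →hi
  mid=-2.36400 |R|=0.77162 →hi
  mid=-2.45822 |R|=0.91258 →hi
  mid=-2.50534 |R|=0.98786 →hi
  mid=-2.52889 |R|=1.02675 →lo
  ...
  [-2.51288,-2.51270] ⇒ x*=-2.5127
Interval (-2.5127, 0).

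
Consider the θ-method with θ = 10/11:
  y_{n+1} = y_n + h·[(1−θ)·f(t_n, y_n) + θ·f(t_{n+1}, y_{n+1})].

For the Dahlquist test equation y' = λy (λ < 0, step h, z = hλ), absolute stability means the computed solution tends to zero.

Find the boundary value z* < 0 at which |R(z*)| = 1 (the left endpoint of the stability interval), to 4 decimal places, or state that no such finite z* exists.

(−∞, 0) — no finite endpoint.

With y'=λy (z=hλ):
  y_{n+1} = y_n + z·[1/11·y_n + 10/11·y_{n+1}] ⇒ (1 − 10/11z)y_{n+1} = (1 + 1/11z)y_n
  R(z) = (1 + 1/11z)/(1 − 10/11z).

Need |R(x)|<1, x<0.
x=-0.58: |R|=0.6202
x=-2: |R|=0.2903
x=-10: |R|=0.0090
x=-100: |R|=0.0880
θ=10/11≥1/2 ⇒ |1+1/11x|<|1−10/11x| ∀x<0 ⇒ unbounded interval.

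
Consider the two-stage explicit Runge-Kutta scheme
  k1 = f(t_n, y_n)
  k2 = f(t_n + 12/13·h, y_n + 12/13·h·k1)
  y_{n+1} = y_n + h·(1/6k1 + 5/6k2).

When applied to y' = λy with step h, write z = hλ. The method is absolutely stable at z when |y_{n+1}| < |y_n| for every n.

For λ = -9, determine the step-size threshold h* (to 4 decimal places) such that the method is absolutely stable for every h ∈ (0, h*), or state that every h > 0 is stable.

(-1.3000,0); λ=-9 ⇒ h* = (13/10)/9 = 0.1444.

Set f=λy, z=hλ:
  k1=λy_n ⇒ h·k1=z·y_n;  k2=λ(1+12/13z)y_n ⇒ h·k2=z(1+12/13z)y_n
  y_{n+1}/y_n = 1 + 1/6z + 5/6z(1+12/13z) = 1 + z + 10/13z²
  Hence R(z) = 1 + z + 10/13z².

Find x<0 with |R(x)|<1.
x=-1.36: |R|=1.0628
R=1: x+10/13x²=0 ⇒ x=−13/10=-1.3000; min R=1−1/(4·10/13)=0.6750>−1
Confirm numerically:
  x=-0.966: |R|=0.75181 <1
  x=-0.685: |R|=0.67594 <1
  x=-0.678: |R|=0.67560 <1
  x=-0.604: |R|=0.67663 <1
  x=-1.794: |R|=1.68172 >1
  x=-1.705: |R|=1.53117 >1
  x=-1.598: |R|=1.36631 >1
So |R|<1 on (-1.3000, 0).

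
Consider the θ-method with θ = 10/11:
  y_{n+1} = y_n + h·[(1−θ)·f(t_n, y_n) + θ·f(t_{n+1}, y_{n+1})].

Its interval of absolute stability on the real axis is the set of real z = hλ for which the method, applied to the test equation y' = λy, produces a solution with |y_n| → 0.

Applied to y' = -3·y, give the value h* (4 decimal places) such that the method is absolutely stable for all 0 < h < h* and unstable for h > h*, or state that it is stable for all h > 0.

interval (−∞, 0). Any h>0 works for λ=-3.

Set f=λy, z=hλ:
  y_{n+1} = y_n + z·[1/11·y_n + 10/11·y_{n+1}] ⇒ (1 − 10/11z)y_{n+1} = (1 + 1/11z)y_n
  so R(z) = (1 + 1/11z)/(1 − 10/11z).

Boundary: |R(x)|=1, x<0.
x=-1.28: |R|=0.4084
x=-2: |R|=0.2903
x=-10: |R|=0.0090
x=-100: |R|=0.0880
θ=10/11≥1/2 ⇒ |1+1/11x|<|1−10/11x| ∀x<0 ⇒ unbounded interval.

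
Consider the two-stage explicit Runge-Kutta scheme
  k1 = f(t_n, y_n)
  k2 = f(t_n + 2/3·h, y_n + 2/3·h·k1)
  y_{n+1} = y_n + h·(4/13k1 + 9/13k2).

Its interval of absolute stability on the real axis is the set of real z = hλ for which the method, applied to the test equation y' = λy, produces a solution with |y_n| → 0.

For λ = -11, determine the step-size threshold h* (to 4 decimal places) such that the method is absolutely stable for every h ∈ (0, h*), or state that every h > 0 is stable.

With y'=λy (z=hλ):
  k1=λy_n ⇒ h·k1=z·y_n;  k2=λ(1+2/3z)y_n ⇒ h·k2=z(1+2/3z)y_n
  y_{n+1}/y_n = 1 + 4/13z + 9/13z(1+2/3z) = 1 + z + 6/13z²
  ⇒ R(z) = 1 + z + 6/13z².

Find x<0 with |R(x)|<1.
x=-1.15: |R|=0.4604
R=1: x+6/13x²=0 ⇒ x=−13/6=-2.1667; min R=1−1/(4·6/13)=0.4583>−1
Confirm numerically:
  x=-1.967: |R|=0.81873 <1
  x=-1.782: |R|=0.68363 <1
  x=-1.179: |R|=0.46256 <1
  x=-2.607: |R|=1.52982 >1
  x=-2.226: |R|=1.06096 >1
  x=-2.200: |R|=1.03385 >1
Stable set (-2.1667, 0).

(-2.1667,0); λ=-11 ⇒ h* = (13/6)/11 = 0.1970.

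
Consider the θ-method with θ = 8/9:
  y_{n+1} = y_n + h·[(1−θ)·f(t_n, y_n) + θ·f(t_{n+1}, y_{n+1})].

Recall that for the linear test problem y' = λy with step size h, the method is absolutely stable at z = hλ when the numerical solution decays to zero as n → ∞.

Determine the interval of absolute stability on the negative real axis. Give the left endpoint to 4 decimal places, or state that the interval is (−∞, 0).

unbounded; (−∞, 0).

With y'=λy (z=hλ):
  y_{n+1} = y_n + z·[1/9·y_n + 8/9·y_{n+1}] ⇒ (1 − 8/9z)y_{n+1} = (1 + 1/9z)y_n
  so R(z) = (1 + 1/9z)/(1 − 8/9z).

Need |R(x)|<1, x<0.
x=-1.25: |R|=0.4079
x=-2: |R|=0.2800
x=-10: |R|=0.0112
x=-100: |R|=0.1125
θ=8/9≥1/2 ⇒ |1+1/9x|<|1−8/9x| ∀x<0 ⇒ unbounded interval.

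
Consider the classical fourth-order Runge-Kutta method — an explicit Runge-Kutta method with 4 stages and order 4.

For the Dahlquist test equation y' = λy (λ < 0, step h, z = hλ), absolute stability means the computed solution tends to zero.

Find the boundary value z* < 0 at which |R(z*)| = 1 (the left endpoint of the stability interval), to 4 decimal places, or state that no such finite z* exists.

left endpoint -2.7853.

Test eqn y'=λy, z=hλ:
  order 4, 4-stage ⇒ R(z)=1+z+z^2/2+z^3/6+z^4/24
  (e.g. R(-0.53)=0.58892, |R|=0.58892)

Solve |R(x)|<1 on ℝ⁻.
x=-0.53: |R|=0.5889
|R(-1.8)|=0.2854 |R(-1)|=0.3750 |R(-0.95)|=0.3923
Bisect:
  x_lo=-3.2615 |R|=1.9897  x_hi=-0.2220 |R|=0.8010
  mid=-1.74174 |R|=0.27791 →hi
  mid=-2.50163 |R|=0.65003 →hi
  mid=-2.88157 |R|=1.15513 →lo
  mid=-2.69160 |R|=0.86769 →hi
  mid=-2.78659 |R|=1.00195 →lo
  mid=-2.73909 |R|=0.93255 →hi
  mid=-2.76284 |R|=0.96667 →hi
  mid=-2.77471 |R|=0.98416 →hi
  mid=-2.78065 |R|=0.99302 →hi
  ...
  [-2.78547,-2.78529] ⇒ x*=-2.7853
Stable set (-2.7853, 0).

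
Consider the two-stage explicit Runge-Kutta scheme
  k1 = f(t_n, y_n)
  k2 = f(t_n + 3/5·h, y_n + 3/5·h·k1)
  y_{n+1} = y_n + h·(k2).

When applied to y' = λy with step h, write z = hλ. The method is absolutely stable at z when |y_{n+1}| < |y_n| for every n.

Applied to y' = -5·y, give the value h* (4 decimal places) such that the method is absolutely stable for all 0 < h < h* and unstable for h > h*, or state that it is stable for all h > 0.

On y'=λy, z=hλ:
  k1=λy_n ⇒ h·k1=z·y_n;  k2=λ(1+3/5z)y_n ⇒ h·k2=z(1+3/5z)y_n
  y_{n+1}/y_n = 1 + z(1+3/5z) = 1 + z + 3/5z²
  Hence R(z) = 1 + z + 3/5z².

Boundary: |R(x)|=1, x<0.
x=-1.2: |R|=0.6640
R=1: x+3/5x²=0 ⇒ x=−5/3=-1.6667; min R=1−1/(4·3/5)=0.5833>−1
Confirm numerically:
  x=-1.575: |R|=0.91337 <1
  x=-1.183: |R|=0.65669 <1
  x=-1.001: |R|=0.60020 <1
  x=-0.929: |R|=0.58882 <1
  x=-2.246: |R|=1.78071 >1
  x=-2.126: |R|=1.58593 >1
  x=-1.941: |R|=1.31949 >1
So |R|<1 on (-1.6667, 0).

(-1.6667,0); λ=-5 ⇒ h* = (5/3)/5 = 0.3333.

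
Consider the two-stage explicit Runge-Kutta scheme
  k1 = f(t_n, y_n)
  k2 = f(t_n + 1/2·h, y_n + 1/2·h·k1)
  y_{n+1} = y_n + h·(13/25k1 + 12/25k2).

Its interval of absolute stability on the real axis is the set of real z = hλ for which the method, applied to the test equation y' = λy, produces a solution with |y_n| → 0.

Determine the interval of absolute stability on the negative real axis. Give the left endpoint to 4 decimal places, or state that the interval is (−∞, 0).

(-4.1667, 0).

With y'=λy (z=hλ):
  k1=λy_n ⇒ h·k1=z·y_n;  k2=λ(1+1/2z)y_n ⇒ h·k2=z(1+1/2z)y_n
  y_{n+1}/y_n = 1 + 13/25z + 12/25z(1+1/2z) = 1 + z + 6/25z²
  so R(z) = 1 + z + 6/25z².

Find x<0 with |R(x)|<1.
x=-1.48: |R|=0.0457
R=1: x+6/25x²=0 ⇒ x=−25/6=-4.1667; min R=1−1/(4·6/25)=-0.0417>−1
Confirm numerically:
  x=-3.999: |R|=0.83908 <1
  x=-3.235: |R|=0.27665 <1
  x=-2.111: |R|=0.04148 <1
  x=-4.543: |R|=1.41032 >1
  x=-4.222: |R|=1.05607 >1
Interval (-4.1667, 0).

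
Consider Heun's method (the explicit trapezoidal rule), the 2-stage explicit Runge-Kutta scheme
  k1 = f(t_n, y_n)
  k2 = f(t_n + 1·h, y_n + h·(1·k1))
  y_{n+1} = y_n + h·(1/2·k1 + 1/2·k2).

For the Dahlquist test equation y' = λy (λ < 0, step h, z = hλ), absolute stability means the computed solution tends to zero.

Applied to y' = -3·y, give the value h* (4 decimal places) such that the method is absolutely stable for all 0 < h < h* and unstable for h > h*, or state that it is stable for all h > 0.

(-2.0000,0); λ=-3 ⇒ h* = 0.6667.

Set f=λy, z=hλ:
  order 2, 2-stage ⇒ R(z)=1+z+z^2/2
  (e.g. R(-0.53)=0.61045, |R|=0.61045)

Boundary: |R(x)|=1, x<0.
x=-0.53: |R|=0.6104
|R(-2.1)|=1.1050 |R(-1.02)|=0.5002 |R(-0.69)|=0.5481
Bisect:
  x_lo=-2.8202 |R|=2.1566  x_hi=-0.0740 |R|=0.9288
  mid=-1.44709 |R|=0.59994 →hi
  mid=-2.13365 |R|=1.14258 →lo
  mid=-1.79037 |R|=0.81234 →hi
  mid=-1.96201 |R|=0.96273 →hi
  mid=-2.04783 |R|=1.04897 →lo
  mid=-2.00492 |R|=1.00493 →lo
  mid=-1.98346 |R|=0.98360 →hi
  ...
  [-2.00006,-1.99989] ⇒ x*=-2.0000
Stable set (-2.0000, 0).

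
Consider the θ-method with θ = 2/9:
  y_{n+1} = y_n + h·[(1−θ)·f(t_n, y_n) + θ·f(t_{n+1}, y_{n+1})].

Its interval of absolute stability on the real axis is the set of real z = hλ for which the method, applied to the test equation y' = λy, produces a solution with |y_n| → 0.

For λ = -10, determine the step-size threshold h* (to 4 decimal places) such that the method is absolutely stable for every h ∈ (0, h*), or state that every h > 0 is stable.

(-3.6000,0); λ=-10 ⇒ h* = (18/5)/10 = 0.3600.

On y'=λy, z=hλ:
  y_{n+1} = y_n + z·[7/9·y_n + 2/9·y_{n+1}] ⇒ (1 − 2/9z)y_{n+1} = (1 + 7/9z)y_n
  so R(z) = (1 + 7/9z)/(1 − 2/9z).

Boundary: |R(x)|=1, x<0.
x=-1.07: |R|=0.1355
R=−1: 1+7/9x = −1+2/9x ⇒ -5/9x=2 ⇒ x=2/(-5/9)=-3.6000
Confirm numerically:
  x=-3.449: |R|=0.95251 <1
  x=-3.403: |R|=0.93768 <1
  x=-2.736: |R|=0.70149 <1
  x=-4.072: |R|=1.13766 >1
  x=-3.628: |R|=1.00861 >1
Interval (-3.6000, 0).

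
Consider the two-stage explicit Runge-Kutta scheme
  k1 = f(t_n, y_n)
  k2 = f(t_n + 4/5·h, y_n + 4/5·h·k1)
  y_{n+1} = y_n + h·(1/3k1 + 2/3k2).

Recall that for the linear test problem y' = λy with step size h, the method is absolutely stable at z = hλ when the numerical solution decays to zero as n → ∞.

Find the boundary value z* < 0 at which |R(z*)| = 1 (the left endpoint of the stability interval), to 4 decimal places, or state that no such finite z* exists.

left endpoint -1.8750.

With y'=λy (z=hλ):
  k1=λy_n ⇒ h·k1=z·y_n;  k2=λ(1+4/5z)y_n ⇒ h·k2=z(1+4/5z)y_n
  y_{n+1}/y_n = 1 + 1/3z + 2/3z(1+4/5z) = 1 + z + 8/15z²
  Hence R(z) = 1 + z + 8/15z².

Boundary: |R(x)|=1, x<0.
x=-0.69: |R|=0.5639
R=1: x+8/15x²=0 ⇒ x=−15/8=-1.8750; min R=1−1/(4·8/15)=0.5312>−1
Confirm numerically:
  x=-1.782: |R|=0.91161 <1
  x=-1.652: |R|=0.80352 <1
  x=-1.178: |R|=0.56210 <1
  x=-0.956: |R|=0.53143 <1
  x=-2.326: |R|=1.55948 >1
  x=-2.235: |R|=1.42912 >1
So |R|<1 on (-1.8750, 0).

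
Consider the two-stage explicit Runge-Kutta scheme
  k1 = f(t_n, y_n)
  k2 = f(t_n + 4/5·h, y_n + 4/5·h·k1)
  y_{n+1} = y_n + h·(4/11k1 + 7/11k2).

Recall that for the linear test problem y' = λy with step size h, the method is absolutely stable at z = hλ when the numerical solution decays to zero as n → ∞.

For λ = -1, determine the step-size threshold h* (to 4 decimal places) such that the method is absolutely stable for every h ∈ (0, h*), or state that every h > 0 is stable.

Test eqn y'=λy, z=hλ:
  k1=λy_n ⇒ h·k1=z·y_n;  k2=λ(1+4/5z)y_n ⇒ h·k2=z(1+4/5z)y_n
  y_{n+1}/y_n = 1 + 4/11z + 7/11z(1+4/5z) = 1 + z + 28/55z²
  so R(z) = 1 + z + 28/55z².

Need |R(x)|<1, x<0.
x=-1.78: |R|=0.8330
R=1: x+28/55x²=0 ⇒ x=−55/28=-1.9643; min R=1−1/(4·28/55)=0.5089>−1
Confirm numerically:
  x=-1.412: |R|=0.60300 <1
  x=-1.395: |R|=0.59570 <1
  x=-1.389: |R|=0.59320 <1
  x=-1.271: |R|=0.55141 <1
  x=-2.484: |R|=1.65722 >1
  x=-2.423: |R|=1.56584 >1
  x=-2.310: |R|=1.40656 >1
Stable set (-1.9643, 0).

(-1.9643,0); λ=-1 ⇒ h* = (55/28)/1 = 1.9643.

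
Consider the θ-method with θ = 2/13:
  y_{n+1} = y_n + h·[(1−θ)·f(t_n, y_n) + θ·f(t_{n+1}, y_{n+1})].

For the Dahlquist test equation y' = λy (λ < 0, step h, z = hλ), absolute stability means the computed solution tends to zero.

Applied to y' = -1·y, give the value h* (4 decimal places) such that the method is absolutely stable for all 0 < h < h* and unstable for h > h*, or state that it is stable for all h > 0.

(-2.8889,0); λ=-1 ⇒ h* = (26/9)/1 = 2.8889.

Set f=λy, z=hλ:
  y_{n+1} = y_n + z·[11/13·y_n + 2/13·y_{n+1}] ⇒ (1 − 2/13z)y_{n+1} = (1 + 11/13z)y_n
  R(z) = (1 + 11/13z)/(1 − 2/13z).

Need |R(x)|<1, x<0.
x=-1.13: |R|=0.0374
R=−1: 1+11/13x = −1+2/13x ⇒ -9/13x=2 ⇒ x=2/(-9/13)=-2.8889
Confirm numerically:
  x=-2.869: |R|=0.99045 <1
  x=-2.565: |R|=0.83922 <1
  x=-1.664: |R|=0.32484 <1
  x=-1.171: |R|=0.00776 <1
  x=-3.447: |R|=1.25249 >1
  x=-3.327: |R|=1.20062 >1
  x=-3.236: |R|=1.16044 >1
So |R|<1 on (-2.8889, 0).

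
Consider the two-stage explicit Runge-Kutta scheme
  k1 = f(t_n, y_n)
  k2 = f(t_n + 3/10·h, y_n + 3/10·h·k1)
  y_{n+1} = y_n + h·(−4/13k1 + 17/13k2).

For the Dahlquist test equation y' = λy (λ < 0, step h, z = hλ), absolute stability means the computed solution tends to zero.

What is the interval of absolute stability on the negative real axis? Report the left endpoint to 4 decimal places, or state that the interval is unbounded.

Test eqn y'=λy, z=hλ:
  k1=λy_n ⇒ h·k1=z·y_n;  k2=λ(1+3/10z)y_n ⇒ h·k2=z(1+3/10z)y_n
  y_{n+1}/y_n = 1 − 4/13z + 17/13z(1+3/10z) = 1 + z + 51/130z²
  Hence R(z) = 1 + z + 51/130z².

Need |R(x)|<1, x<0.
x=-0.79: |R|=0.4548
R=1: x+51/130x²=0 ⇒ x=−130/51=-2.5490; min R=1−1/(4·51/130)=0.3627>−1
Confirm numerically:
  x=-1.998: |R|=0.56809 <1
  x=-1.150: |R|=0.36883 <1
  x=-1.056: |R|=0.38148 <1
  x=-3.146: |R|=1.73679 >1
  x=-3.106: |R|=1.67868 >1
  x=-2.581: |R|=1.03238 >1
Interval (-2.5490, 0).

(-2.5490, 0).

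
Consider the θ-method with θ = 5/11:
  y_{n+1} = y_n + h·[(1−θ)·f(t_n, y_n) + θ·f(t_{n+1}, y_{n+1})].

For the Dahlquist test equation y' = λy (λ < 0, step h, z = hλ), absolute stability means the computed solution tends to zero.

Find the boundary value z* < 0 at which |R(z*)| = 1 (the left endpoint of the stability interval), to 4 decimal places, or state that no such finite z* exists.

Test eqn y'=λy, z=hλ:
  y_{n+1} = y_n + z·[6/11·y_n + 5/11·y_{n+1}] ⇒ (1 − 5/11z)y_{n+1} = (1 + 6/11z)y_n
  R(z) = (1 + 6/11z)/(1 − 5/11z).

Boundary: |R(x)|=1, x<0.
x=-1.48: |R|=0.1152
R=−1: 1+6/11x = −1+5/11x ⇒ -1/11x=2 ⇒ x=2/(-1/11)=-22.0000
Confirm numerically:
  x=-14.204: |R|=0.90495 <1
  x=-13.099: |R|=0.88364 <1
  x=-12.697: |R|=0.87510 <1
  x=-9.563: |R|=0.78854 <1
  x=-22.447: |R|=1.00363 >1
  x=-22.230: |R|=1.00188 >1
  x=-22.041: |R|=1.00034 >1
Interval (-22.0000, 0).

z* = -22.0000.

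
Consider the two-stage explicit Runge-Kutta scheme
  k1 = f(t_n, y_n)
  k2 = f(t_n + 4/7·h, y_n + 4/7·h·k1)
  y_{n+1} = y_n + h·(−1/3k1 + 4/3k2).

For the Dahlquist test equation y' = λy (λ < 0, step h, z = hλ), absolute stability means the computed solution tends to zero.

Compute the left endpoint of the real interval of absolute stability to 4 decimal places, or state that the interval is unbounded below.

left endpoint -1.3125.

On y'=λy, z=hλ:
  k1=λy_n ⇒ h·k1=z·y_n;  k2=λ(1+4/7z)y_n ⇒ h·k2=z(1+4/7z)y_n
  y_{n+1}/y_n = 1 − 1/3z + 4/3z(1+4/7z) = 1 + z + 16/21z²
  ⇒ R(z) = 1 + z + 16/21z².

Solve |R(x)|<1 on ℝ⁻.
x=-0.71: |R|=0.6741
R=1: x+16/21x²=0 ⇒ x=−21/16=-1.3125; min R=1−1/(4·16/21)=0.6719>−1
Confirm numerically:
  x=-0.978: |R|=0.75075 <1
  x=-0.737: |R|=0.67684 <1
  x=-0.682: |R|=0.67238 <1
  x=-0.652: |R|=0.67189 <1
  x=-1.361: |R|=1.05029 >1
  x=-1.337: |R|=1.02496 >1
Interval (-1.3125, 0).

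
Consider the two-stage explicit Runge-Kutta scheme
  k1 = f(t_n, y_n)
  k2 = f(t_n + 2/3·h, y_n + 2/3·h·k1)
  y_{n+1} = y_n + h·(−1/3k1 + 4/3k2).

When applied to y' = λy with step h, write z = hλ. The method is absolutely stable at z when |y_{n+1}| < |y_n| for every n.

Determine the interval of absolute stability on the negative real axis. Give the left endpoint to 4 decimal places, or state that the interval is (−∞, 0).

With y'=λy (z=hλ):
  k1=λy_n ⇒ h·k1=z·y_n;  k2=λ(1+2/3z)y_n ⇒ h·k2=z(1+2/3z)y_n
  y_{n+1}/y_n = 1 − 1/3z + 4/3z(1+2/3z) = 1 + z + 8/9z²
  Hence R(z) = 1 + z + 8/9z².

Solve |R(x)|<1 on ℝ⁻.
x=-1.53: |R|=1.5508
R=1: x+8/9x²=0 ⇒ x=−9/8=-1.1250; min R=1−1/(4·8/9)=0.7188>−1
Confirm numerically:
  x=-0.926: |R|=0.83620 <1
  x=-0.897: |R|=0.81821 <1
  x=-0.478: |R|=0.72510 <1
  x=-1.678: |R|=1.82483 >1
  x=-1.382: |R|=1.31571 >1
So |R|<1 on (-1.1250, 0).

z∈(-1.1250,0).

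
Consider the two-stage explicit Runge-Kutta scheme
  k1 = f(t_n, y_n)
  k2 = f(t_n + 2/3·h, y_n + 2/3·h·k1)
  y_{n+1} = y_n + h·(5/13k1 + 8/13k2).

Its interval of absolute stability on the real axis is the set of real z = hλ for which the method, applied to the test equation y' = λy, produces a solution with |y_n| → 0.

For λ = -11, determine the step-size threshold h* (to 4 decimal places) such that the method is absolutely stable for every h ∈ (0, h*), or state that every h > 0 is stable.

(-2.4375,0); λ=-11 ⇒ h* = (39/16)/11 = 0.2216.

Test eqn y'=λy, z=hλ:
  k1=λy_n ⇒ h·k1=z·y_n;  k2=λ(1+2/3z)y_n ⇒ h·k2=z(1+2/3z)y_n
  y_{n+1}/y_n = 1 + 5/13z + 8/13z(1+2/3z) = 1 + z + 16/39z²
  ⇒ R(z) = 1 + z + 16/39z².

Need |R(x)|<1, x<0.
x=-1.78: |R|=0.5199
R=1: x+16/39x²=0 ⇒ x=−39/16=-2.4375; min R=1−1/(4·16/39)=0.3906>−1
Confirm numerically:
  x=-2.128: |R|=0.72980 <1
  x=-1.995: |R|=0.63783 <1
  x=-1.147: |R|=0.39274 <1
  x=-1.091: |R|=0.39732 <1
  x=-2.910: |R|=1.56409 >1
  x=-2.843: |R|=1.47296 >1
So |R|<1 on (-2.4375, 0).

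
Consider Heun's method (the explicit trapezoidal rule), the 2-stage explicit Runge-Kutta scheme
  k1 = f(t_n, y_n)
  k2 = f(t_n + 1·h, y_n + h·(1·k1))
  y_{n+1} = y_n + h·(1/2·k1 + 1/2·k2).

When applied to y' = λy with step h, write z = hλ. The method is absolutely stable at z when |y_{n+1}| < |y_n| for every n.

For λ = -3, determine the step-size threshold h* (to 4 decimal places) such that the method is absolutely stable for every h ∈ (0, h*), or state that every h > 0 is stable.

(-2.0000,0); λ=-3 ⇒ h* = 0.6667.

Set f=λy, z=hλ:
  order 2, 2-stage ⇒ R(z)=1+z+z^2/2
  (e.g. R(-1.09)=0.50405, |R|=0.50405)

Solve |R(x)|<1 on ℝ⁻.
x=-1.09: |R|=0.5040
|R(-1.27)|=0.5364 |R(-0.72)|=0.5392 |R(-0.71)|=0.5421
Bisect:
  x_lo=-2.8614 |R|=2.2325  x_hi=-0.3249 |R|=0.7279
  mid=-1.59315 |R|=0.67591 →hi
  mid=-2.22729 |R|=1.25312 →lo
  mid=-1.91022 |R|=0.91425 →hi
  mid=-2.06875 |R|=1.07112 →lo
  mid=-1.98949 |R|=0.98954 →hi
  mid=-2.02912 |R|=1.02954 →lo
  mid=-2.00930 |R|=1.00935 →lo
  mid=-1.99940 |R|=0.99940 →hi
  mid=-2.00435 |R|=1.00436 →lo
  ...
  [-2.00002,-1.99986] ⇒ x*=-2.0000
So |R|<1 on (-2.0000, 0).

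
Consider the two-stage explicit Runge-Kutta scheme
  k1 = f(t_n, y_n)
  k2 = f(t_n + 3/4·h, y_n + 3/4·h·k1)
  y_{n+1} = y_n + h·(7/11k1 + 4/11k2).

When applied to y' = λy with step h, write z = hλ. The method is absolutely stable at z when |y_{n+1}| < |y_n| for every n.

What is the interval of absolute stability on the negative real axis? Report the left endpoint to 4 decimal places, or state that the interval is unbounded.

(-3.6667, 0).

Test eqn y'=λy, z=hλ:
  k1=λy_n ⇒ h·k1=z·y_n;  k2=λ(1+3/4z)y_n ⇒ h·k2=z(1+3/4z)y_n
  y_{n+1}/y_n = 1 + 7/11z + 4/11z(1+3/4z) = 1 + z + 3/11z²
  R(z) = 1 + z + 3/11z².

Solve |R(x)|<1 on ℝ⁻.
x=-1.44: |R|=0.1255
R=1: x+3/11x²=0 ⇒ x=−11/3=-3.6667; min R=1−1/(4·3/11)=0.0833>−1
Confirm numerically:
  x=-2.785: |R|=0.33033 <1
  x=-2.283: |R|=0.13848 <1
  x=-1.890: |R|=0.08421 <1
  x=-1.796: |R|=0.08371 <1
  x=-3.910: |R|=1.25948 >1
  x=-3.807: |R|=1.14570 >1
  x=-3.733: |R|=1.06753 >1
Interval (-3.6667, 0).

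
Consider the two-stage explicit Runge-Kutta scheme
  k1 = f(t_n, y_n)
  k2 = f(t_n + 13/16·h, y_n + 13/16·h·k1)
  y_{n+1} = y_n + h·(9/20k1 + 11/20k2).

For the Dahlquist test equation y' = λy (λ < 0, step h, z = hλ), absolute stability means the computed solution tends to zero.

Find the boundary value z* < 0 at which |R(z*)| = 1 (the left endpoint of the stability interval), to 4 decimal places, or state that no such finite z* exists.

On y'=λy, z=hλ:
  k1=λy_n ⇒ h·k1=z·y_n;  k2=λ(1+13/16z)y_n ⇒ h·k2=z(1+13/16z)y_n
  y_{n+1}/y_n = 1 + 9/20z + 11/20z(1+13/16z) = 1 + z + 143/320z²
  Hence R(z) = 1 + z + 143/320z².

Find x<0 with |R(x)|<1.
x=-1.47: |R|=0.4957
R=1: x+143/320x²=0 ⇒ x=−320/143=-2.2378; min R=1−1/(4·143/320)=0.4406>−1
Confirm numerically:
  x=-2.157: |R|=0.92215 <1
  x=-1.818: |R|=0.65898 <1
  x=-1.713: |R|=0.59830 <1
  x=-1.015: |R|=0.44538 <1
  x=-2.650: |R|=1.48818 >1
  x=-2.581: |R|=1.39589 >1
So |R|<1 on (-2.2378, 0).

left endpoint -2.2378.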